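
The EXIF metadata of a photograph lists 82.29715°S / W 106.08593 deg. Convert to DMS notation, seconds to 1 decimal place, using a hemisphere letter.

82°17′49.7″ S, 106°05′9.3″ W

Lat: whole degrees 82; 17.82900′ → 17′ and 49.740″
λ: 0.085930° → 5.15580′; 0.15580 × 60 = 9.348″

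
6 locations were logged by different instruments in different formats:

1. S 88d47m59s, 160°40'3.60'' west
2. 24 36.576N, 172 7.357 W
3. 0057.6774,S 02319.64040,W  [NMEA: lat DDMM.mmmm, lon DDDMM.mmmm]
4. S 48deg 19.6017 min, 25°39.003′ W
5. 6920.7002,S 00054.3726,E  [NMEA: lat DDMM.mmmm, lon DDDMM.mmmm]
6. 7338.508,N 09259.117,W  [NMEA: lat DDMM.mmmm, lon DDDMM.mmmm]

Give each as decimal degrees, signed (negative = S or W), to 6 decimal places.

Point 1:
  Latitude: 88 + 47/60 + 59/3600 = 88.7997222
  hemisphere S, so the sign is −
  λ: 160 + 40/60 + 3.6/3600 = 160.6676667
  W ⇒ negate
Point 2:
  Latitude: 36.576′ = 0.609600°; total 24.6096000
  N ⇒ keep positive
  Lon: 172 + 7.357/60 = 172.1226167
  W → negative
Point 3:
  Lat: degrees = first 2 digits = 0, minutes = 57.6774; 0 + 57.6774/60 = 0.9612900
  S → negative
  Longitude: split at 3 digits → 023° and 19.6404′; 23 + 19.6404/60 = 23.3273400
  hemisphere W, so the sign is −
Point 4:
  Latitude: 48 + 19.6017/60 = 48.3266950
  hemisphere S, so the sign is −
  λ: 39.003′ = 0.650050°; total 25.6500500
  W → negative
Point 5:
  Latitude: degrees = first 2 digits = 69, minutes = 20.7002; 69 + 20.7002/60 = 69.3450033
  S → negative
  λ: split at 3 digits → 000° and 54.3726′; 0 + 54.3726/60 = 0.9062100
  E ⇒ keep positive
Point 6:
  Latitude: split at 2 digits → 73° and 38.508′; 73 + 38.508/60 = 73.6418000
  N ⇒ keep positive
  λ: split at 3 digits → 092° and 59.117′; 92 + 59.117/60 = 92.9852833
  W ⇒ negate

1. -88.799722, -160.667667
2. 24.609600, -172.122617
3. -0.961290, -23.327340
4. -48.326695, -25.650050
5. -69.345003, 0.906210
6. 73.641800, -92.985283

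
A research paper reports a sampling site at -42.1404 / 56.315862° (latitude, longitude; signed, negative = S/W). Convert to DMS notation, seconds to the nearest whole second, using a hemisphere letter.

Latitude is negative → S; |value| = 42.140400
Lat: 0.140400 × 60 = 8.42400′ → 8′, remainder × 60 = 25.44″
Lon: 0.315862 × 60 = 18.95172′ → 18′, remainder × 60 = 57.10″

42°08′25″ S, 56°18′57″ E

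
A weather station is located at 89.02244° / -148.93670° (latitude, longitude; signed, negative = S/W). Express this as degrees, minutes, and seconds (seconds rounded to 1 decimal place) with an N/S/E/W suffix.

Latitude: 0.022440 × 60 = 1.34640′ → 1′, remainder × 60 = 20.784″
Longitude is negative → W; |value| = 148.936700
Lon: whole degrees 148; 56.20200′ → 56′ and 12.120″

89°01′20.8″ N, 148°56′12.1″ W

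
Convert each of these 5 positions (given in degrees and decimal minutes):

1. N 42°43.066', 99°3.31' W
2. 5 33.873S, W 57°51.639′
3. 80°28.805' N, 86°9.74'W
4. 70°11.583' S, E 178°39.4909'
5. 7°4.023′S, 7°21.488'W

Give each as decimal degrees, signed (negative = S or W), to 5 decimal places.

1. 42.71777, -99.05517
2. -5.56455, -57.86065
3. 80.48008, -86.16233
4. -70.19305, 178.65818
5. -7.06705, -7.35813

Point 1:
  φ: 42 + 43.066/60 = 42.717767
  N ⇒ keep positive
  Lon: 3.31′ = 0.055167°; total 99.055167
  W ⇒ negate
Point 2:
  Lat: 5 + 33.873/60 = 5.564550
  S → negative
  Lon: 57 + 51.639/60 = 57.860650
  W ⇒ negate
Point 3:
  Latitude: 80 + 28.805/60 = 80.480083
  N → positive
  Longitude: 86 + 9.74/60 = 86.162333
  W ⇒ negate
Point 4:
  Latitude: 70 + 11.583/60 = 70.193050
  S → negative
  Lon: 178 + 39.4909/60 = 178.658182
  E ⇒ keep positive
Point 5:
  Lat: 7 + 4.023/60 = 7.067050
  hemisphere S, so the sign is −
  Lon: 7 + 21.488/60 = 7.358133
  W → negative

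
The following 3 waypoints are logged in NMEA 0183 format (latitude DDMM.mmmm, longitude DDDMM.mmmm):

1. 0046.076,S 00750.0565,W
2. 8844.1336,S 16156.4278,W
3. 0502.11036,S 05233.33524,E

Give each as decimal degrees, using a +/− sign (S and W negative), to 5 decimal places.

Point 1:
  Latitude: degrees = first 2 digits = 0, minutes = 46.076; 0 + 46.076/60 = 0.767933
  S → negative
  Lon: split at 3 digits → 007° and 50.0565′; 7 + 50.0565/60 = 7.834275
  W → negative
Point 2:
  φ: degrees = first 2 digits = 88, minutes = 44.1336; 88 + 44.1336/60 = 88.735560
  S ⇒ negate
  λ: split at 3 digits → 161° and 56.4278′; 161 + 56.4278/60 = 161.940463
  W ⇒ negate
Point 3:
  Lat: split at 2 digits → 05° and 2.11036′; 5 + 2.11036/60 = 5.035173
  S ⇒ negate
  Longitude: degrees = first 3 digits = 52, minutes = 33.33524; 52 + 33.33524/60 = 52.555587
  E → positive

1. -0.76793, -7.83428
2. -88.73556, -161.94046
3. -5.03517, 52.55559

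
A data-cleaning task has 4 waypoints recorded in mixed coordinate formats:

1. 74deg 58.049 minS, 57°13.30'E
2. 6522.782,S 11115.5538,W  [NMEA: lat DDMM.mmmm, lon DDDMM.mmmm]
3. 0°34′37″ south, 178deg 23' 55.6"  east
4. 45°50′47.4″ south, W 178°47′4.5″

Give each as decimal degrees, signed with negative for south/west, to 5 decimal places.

Point 1:
  φ: 58.049′ = 0.967483°; total 74.967483
  S ⇒ negate
  λ: 13.3′ = 0.221667°; total 57.221667
  E → positive
Point 2:
  Latitude: split at 2 digits → 65° and 22.782′; 65 + 22.782/60 = 65.379700
  S ⇒ negate
  Lon: degrees = first 3 digits = 111, minutes = 15.5538; 111 + 15.5538/60 = 111.259230
  W → negative
Point 3:
  φ: 34′ + 37″ = 34.61667′; 0 + 34.61667/60 = 0.576944
  S → negative
  Longitude: 23′ + 55.6″ = 23.92667′; 178 + 23.92667/60 = 178.398778
  E ⇒ keep positive
Point 4:
  Lat: 45 + 50/60 + 47.4/3600 = 45.846500
  hemisphere S, so the sign is −
  λ: 47′ + 4.5″ = 47.07500′; 178 + 47.07500/60 = 178.784583
  W → negative

1. -74.96748, 57.22167
2. -65.37970, -111.25923
3. -0.57694, 178.39878
4. -45.84650, -178.78458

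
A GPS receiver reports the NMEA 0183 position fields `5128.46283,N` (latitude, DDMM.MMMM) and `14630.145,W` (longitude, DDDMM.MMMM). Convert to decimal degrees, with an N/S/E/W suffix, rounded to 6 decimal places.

51.474381° N, 146.502417° W

Latitude: degrees = first 2 digits = 51, minutes = 28.46283; 51 + 28.46283/60 = 51.4743805
Lon: split at 3 digits → 146° and 30.145′; 146 + 30.145/60 = 146.5024167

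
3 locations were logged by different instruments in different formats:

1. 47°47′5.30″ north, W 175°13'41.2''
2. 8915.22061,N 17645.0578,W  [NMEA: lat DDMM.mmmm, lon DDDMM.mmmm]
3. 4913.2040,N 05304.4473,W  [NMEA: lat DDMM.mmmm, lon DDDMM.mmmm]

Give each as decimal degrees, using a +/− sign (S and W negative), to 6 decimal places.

1. 47.784806, -175.228111
2. 89.253677, -176.750963
3. 49.220067, -53.074122

Point 1:
  Lat: 47 + 47/60 + 5.3/3600 = 47.7848056
  N ⇒ keep positive
  Longitude: 175 + 13/60 + 41.2/3600 = 175.2281111
  W ⇒ negate
Point 2:
  φ: degrees = first 2 digits = 89, minutes = 15.22061; 89 + 15.22061/60 = 89.2536768
  N ⇒ keep positive
  λ: degrees = first 3 digits = 176, minutes = 45.0578; 176 + 45.0578/60 = 176.7509633
  W ⇒ negate
Point 3:
  φ: degrees = first 2 digits = 49, minutes = 13.204; 49 + 13.204/60 = 49.2200667
  N → positive
  λ: split at 3 digits → 053° and 4.4473′; 53 + 4.4473/60 = 53.0741217
  W → negative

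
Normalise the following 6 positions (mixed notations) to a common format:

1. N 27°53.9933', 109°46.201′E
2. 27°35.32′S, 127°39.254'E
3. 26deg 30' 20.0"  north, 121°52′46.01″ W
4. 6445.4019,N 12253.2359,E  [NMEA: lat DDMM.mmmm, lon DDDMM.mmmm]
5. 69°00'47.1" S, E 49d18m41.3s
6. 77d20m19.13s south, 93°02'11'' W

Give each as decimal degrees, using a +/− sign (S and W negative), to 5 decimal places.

1. 27.89989, 109.77002
2. -27.58867, 127.65423
3. 26.50556, -121.87945
4. 64.75670, 122.88727
5. -69.01308, 49.31147
6. -77.33865, -93.03639

Point 1:
  Lat: 27 + 53.9933/60 = 27.899888
  N → positive
  λ: 109 + 46.201/60 = 109.770017
  E ⇒ keep positive
Point 2:
  Latitude: 27 + 35.32/60 = 27.588667
  S ⇒ negate
  Lon: 39.254′ = 0.654233°; total 127.654233
  E → positive
Point 3:
  Lat: 30′ + 20″ = 30.33333′; 26 + 30.33333/60 = 26.505556
  N ⇒ keep positive
  Lon: 121 + 52/60 + 46.01/3600 = 121.879447
  W → negative
Point 4:
  φ: degrees = first 2 digits = 64, minutes = 45.4019; 64 + 45.4019/60 = 64.756698
  N ⇒ keep positive
  λ: split at 3 digits → 122° and 53.2359′; 122 + 53.2359/60 = 122.887265
  E → positive
Point 5:
  Lat: 69° + 0/60 + 47.1/3600 = 69 + 0.000000 + 0.013083 = 69.013083
  S → negative
  λ: 49° + 18/60 + 41.3/3600 = 49 + 0.300000 + 0.011472 = 49.311472
  E → positive
Point 6:
  Lat: 77 + 20/60 + 19.13/3600 = 77.338647
  S ⇒ negate
  λ: 93 + 2/60 + 11/3600 = 93.036389
  W → negative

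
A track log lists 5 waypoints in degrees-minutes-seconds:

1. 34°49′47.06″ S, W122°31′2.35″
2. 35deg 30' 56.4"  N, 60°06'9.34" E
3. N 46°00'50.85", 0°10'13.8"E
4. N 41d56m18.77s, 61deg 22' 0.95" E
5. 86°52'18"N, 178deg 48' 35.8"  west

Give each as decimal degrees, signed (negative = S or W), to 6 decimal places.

Point 1:
  Latitude: 49′ + 47.06″ = 49.78433′; 34 + 49.78433/60 = 34.8297389
  S ⇒ negate
  λ: 31′ + 2.35″ = 31.03917′; 122 + 31.03917/60 = 122.5173194
  W → negative
Point 2:
  φ: 35° + 30/60 + 56.4/3600 = 35 + 0.500000 + 0.015667 = 35.5156667
  N → positive
  λ: 60 + 6/60 + 9.34/3600 = 60.1025944
  E → positive
Point 3:
  Latitude: 46 + 0/60 + 50.85/3600 = 46.0141250
  N ⇒ keep positive
  Longitude: 0 + 10/60 + 13.8/3600 = 0.1705000
  E ⇒ keep positive
Point 4:
  Latitude: 41° + 56/60 + 18.77/3600 = 41 + 0.933333 + 0.005214 = 41.9385472
  N ⇒ keep positive
  Longitude: 61 + 22/60 + 0.95/3600 = 61.3669306
  E ⇒ keep positive
Point 5:
  φ: 52′ + 18″ = 52.30000′; 86 + 52.30000/60 = 86.8716667
  N → positive
  Longitude: 48′ + 35.8″ = 48.59667′; 178 + 48.59667/60 = 178.8099444
  hemisphere W, so the sign is −

1. -34.829739, -122.517319
2. 35.515667, 60.102594
3. 46.014125, 0.170500
4. 41.938547, 61.366931
5. 86.871667, -178.809944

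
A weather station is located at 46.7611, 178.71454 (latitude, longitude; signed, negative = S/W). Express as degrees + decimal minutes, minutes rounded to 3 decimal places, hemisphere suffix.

46° 45.666′ N, 178° 42.872′ E

φ: fractional part 0.761100 → 45.66600 minutes
λ: 178° + 0.714540 × 60 = 178° 42.87240′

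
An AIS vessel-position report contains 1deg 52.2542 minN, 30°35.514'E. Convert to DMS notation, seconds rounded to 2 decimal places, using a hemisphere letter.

1°52′15.25″ N, 30°35′30.84″ E

φ: 52.25420′ → 52′ and 0.25420 × 60 = 15.2520″
λ: fractional minutes 0.51400 × 60 = 30.8400″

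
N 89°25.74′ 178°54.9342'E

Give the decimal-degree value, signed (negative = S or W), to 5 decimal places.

89.42900, 178.91557

Lat: 25.74′ = 0.429000°; total 89.429000
N → positive
Longitude: 54.9342′ = 0.915570°; total 178.915570
E → positive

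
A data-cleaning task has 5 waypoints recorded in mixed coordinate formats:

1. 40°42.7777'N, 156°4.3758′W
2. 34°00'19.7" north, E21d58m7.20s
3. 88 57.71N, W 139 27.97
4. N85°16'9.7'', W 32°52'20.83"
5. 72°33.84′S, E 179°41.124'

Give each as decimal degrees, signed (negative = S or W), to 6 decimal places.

1. 40.712962, -156.072930
2. 34.005472, 21.968667
3. 88.961833, -139.466167
4. 85.269361, -32.872453
5. -72.564000, 179.685400

Point 1:
  Lat: 42.7777′ = 0.712962°; total 40.7129617
  N ⇒ keep positive
  Lon: 156 + 4.3758/60 = 156.0729300
  W → negative
Point 2:
  φ: 34° + 0/60 + 19.7/3600 = 34 + 0.000000 + 0.005472 = 34.0054722
  N → positive
  λ: 21° + 58/60 + 7.2/3600 = 21 + 0.966667 + 0.002000 = 21.9686667
  E ⇒ keep positive
Point 3:
  φ: 57.71′ = 0.961833°; total 88.9618333
  N → positive
  λ: 27.97′ = 0.466167°; total 139.4661667
  W → negative
Point 4:
  φ: 16′ + 9.7″ = 16.16167′; 85 + 16.16167/60 = 85.2693611
  N ⇒ keep positive
  λ: 32 + 52/60 + 20.83/3600 = 32.8724528
  W → negative
Point 5:
  φ: 33.84′ = 0.564000°; total 72.5640000
  S → negative
  Lon: 179 + 41.124/60 = 179.6854000
  E ⇒ keep positive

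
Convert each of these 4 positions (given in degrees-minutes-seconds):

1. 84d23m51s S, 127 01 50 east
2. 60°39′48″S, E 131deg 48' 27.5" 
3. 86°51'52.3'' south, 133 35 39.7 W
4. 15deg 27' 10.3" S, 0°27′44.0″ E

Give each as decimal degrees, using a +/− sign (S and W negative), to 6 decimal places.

1. -84.397500, 127.030556
2. -60.663333, 131.807639
3. -86.864528, -133.594361
4. -15.452861, 0.462222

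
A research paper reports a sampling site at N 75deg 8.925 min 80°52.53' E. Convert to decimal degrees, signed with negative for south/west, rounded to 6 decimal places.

φ: 75 + 8.925/60 = 75.1487500
N → positive
Lon: 80 + 52.53/60 = 80.8755000
E → positive

75.148750, 80.875500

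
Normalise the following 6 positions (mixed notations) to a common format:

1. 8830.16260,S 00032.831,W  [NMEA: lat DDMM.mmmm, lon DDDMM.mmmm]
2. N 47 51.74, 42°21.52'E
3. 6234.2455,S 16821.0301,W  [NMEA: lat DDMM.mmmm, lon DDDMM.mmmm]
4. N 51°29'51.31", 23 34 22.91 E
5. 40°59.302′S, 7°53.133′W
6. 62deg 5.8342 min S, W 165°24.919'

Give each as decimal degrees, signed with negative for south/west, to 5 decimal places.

1. -88.50271, -0.54718
2. 47.86233, 42.35867
3. -62.57076, -168.35050
4. 51.49759, 23.57303
5. -40.98837, -7.88555
6. -62.09724, -165.41532

Point 1:
  φ: split at 2 digits → 88° and 30.1626′; 88 + 30.1626/60 = 88.502710
  hemisphere S, so the sign is −
  λ: split at 3 digits → 000° and 32.831′; 0 + 32.831/60 = 0.547183
  W → negative
Point 2:
  Lat: 47 + 51.74/60 = 47.862333
  N ⇒ keep positive
  Lon: 42 + 21.52/60 = 42.358667
  E ⇒ keep positive
Point 3:
  Lat: split at 2 digits → 62° and 34.2455′; 62 + 34.2455/60 = 62.570758
  S → negative
  Lon: degrees = first 3 digits = 168, minutes = 21.0301; 168 + 21.0301/60 = 168.350502
  W ⇒ negate
Point 4:
  Lat: 29′ + 51.31″ = 29.85517′; 51 + 29.85517/60 = 51.497586
  N ⇒ keep positive
  Longitude: 34′ + 22.91″ = 34.38183′; 23 + 34.38183/60 = 23.573031
  E → positive
Point 5:
  Latitude: 40 + 59.302/60 = 40.988367
  hemisphere S, so the sign is −
  Longitude: 7 + 53.133/60 = 7.885550
  hemisphere W, so the sign is −
Point 6:
  Lat: 62 + 5.8342/60 = 62.097237
  S ⇒ negate
  Longitude: 24.919′ = 0.415317°; total 165.415317
  hemisphere W, so the sign is −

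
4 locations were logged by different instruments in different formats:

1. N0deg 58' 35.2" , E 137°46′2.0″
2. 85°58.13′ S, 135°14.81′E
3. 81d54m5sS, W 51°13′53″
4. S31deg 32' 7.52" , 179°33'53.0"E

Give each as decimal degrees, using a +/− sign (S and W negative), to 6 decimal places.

Point 1:
  φ: 58′ + 35.2″ = 58.58667′; 0 + 58.58667/60 = 0.9764444
  N ⇒ keep positive
  Longitude: 137° + 46/60 + 2/3600 = 137 + 0.766667 + 0.000556 = 137.7672222
  E ⇒ keep positive
Point 2:
  φ: 85 + 58.13/60 = 85.9688333
  hemisphere S, so the sign is −
  λ: 135 + 14.81/60 = 135.2468333
  E ⇒ keep positive
Point 3:
  Latitude: 81 + 54/60 + 5/3600 = 81.9013889
  hemisphere S, so the sign is −
  λ: 51 + 13/60 + 53/3600 = 51.2313889
  W ⇒ negate
Point 4:
  φ: 32′ + 7.52″ = 32.12533′; 31 + 32.12533/60 = 31.5354222
  S → negative
  Lon: 179° + 33/60 + 53/3600 = 179 + 0.550000 + 0.014722 = 179.5647222
  E ⇒ keep positive

1. 0.976444, 137.767222
2. -85.968833, 135.246833
3. -81.901389, -51.231389
4. -31.535422, 179.564722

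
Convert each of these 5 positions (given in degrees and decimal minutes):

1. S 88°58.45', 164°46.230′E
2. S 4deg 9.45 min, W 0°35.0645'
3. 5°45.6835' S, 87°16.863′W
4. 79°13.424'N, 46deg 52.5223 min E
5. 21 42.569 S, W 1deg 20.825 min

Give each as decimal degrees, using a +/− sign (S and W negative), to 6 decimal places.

1. -88.974167, 164.770500
2. -4.157500, -0.584408
3. -5.761392, -87.281050
4. 79.223733, 46.875372
5. -21.709483, -1.347083

Point 1:
  Lat: 58.45′ = 0.974167°; total 88.9741667
  hemisphere S, so the sign is −
  λ: 164 + 46.23/60 = 164.7705000
  E → positive
Point 2:
  Latitude: 4 + 9.45/60 = 4.1575000
  S ⇒ negate
  Lon: 35.0645′ = 0.584408°; total 0.5844083
  W ⇒ negate
Point 3:
  Lat: 45.6835′ = 0.761392°; total 5.7613917
  S ⇒ negate
  λ: 16.863′ = 0.281050°; total 87.2810500
  W ⇒ negate
Point 4:
  Lat: 79 + 13.424/60 = 79.2237333
  N → positive
  λ: 46 + 52.5223/60 = 46.8753717
  E → positive
Point 5:
  φ: 42.569′ = 0.709483°; total 21.7094833
  S → negative
  Lon: 1 + 20.825/60 = 1.3470833
  hemisphere W, so the sign is −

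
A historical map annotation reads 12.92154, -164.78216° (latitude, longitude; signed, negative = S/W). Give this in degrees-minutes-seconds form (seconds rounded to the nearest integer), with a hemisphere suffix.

12°55′18″ N, 164°46′56″ W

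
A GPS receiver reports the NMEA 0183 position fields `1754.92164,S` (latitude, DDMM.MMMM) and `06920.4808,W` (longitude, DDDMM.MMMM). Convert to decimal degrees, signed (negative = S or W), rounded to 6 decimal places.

-17.915361, -69.341347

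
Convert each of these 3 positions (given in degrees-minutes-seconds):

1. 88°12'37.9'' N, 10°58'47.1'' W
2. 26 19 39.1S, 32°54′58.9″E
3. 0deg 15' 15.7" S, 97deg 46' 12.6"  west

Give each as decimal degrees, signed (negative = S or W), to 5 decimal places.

Point 1:
  Lat: 88 + 12/60 + 37.9/3600 = 88.210528
  N ⇒ keep positive
  λ: 10 + 58/60 + 47.1/3600 = 10.979750
  hemisphere W, so the sign is −
Point 2:
  Latitude: 26 + 19/60 + 39.1/3600 = 26.327528
  S → negative
  λ: 32° + 54/60 + 58.9/3600 = 32 + 0.900000 + 0.016361 = 32.916361
  E → positive
Point 3:
  Lat: 0 + 15/60 + 15.7/3600 = 0.254361
  hemisphere S, so the sign is −
  λ: 97° + 46/60 + 12.6/3600 = 97 + 0.766667 + 0.003500 = 97.770167
  W ⇒ negate

1. 88.21053, -10.97975
2. -26.32753, 32.91636
3. -0.25436, -97.77017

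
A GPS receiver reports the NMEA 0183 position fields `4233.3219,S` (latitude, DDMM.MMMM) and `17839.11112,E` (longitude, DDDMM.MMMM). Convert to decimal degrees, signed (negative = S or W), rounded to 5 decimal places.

Lat: degrees = first 2 digits = 42, minutes = 33.3219; 42 + 33.3219/60 = 42.555365
hemisphere S, so the sign is −
Longitude: split at 3 digits → 178° and 39.11112′; 178 + 39.11112/60 = 178.651852
E ⇒ keep positive

-42.55537, 178.65185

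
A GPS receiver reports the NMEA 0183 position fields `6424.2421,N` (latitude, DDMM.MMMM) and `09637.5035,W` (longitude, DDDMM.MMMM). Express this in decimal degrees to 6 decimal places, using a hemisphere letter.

64.404035° N, 96.625058° W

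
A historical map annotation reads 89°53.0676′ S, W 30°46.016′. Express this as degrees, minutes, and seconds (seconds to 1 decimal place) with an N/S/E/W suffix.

89°53′4.1″ S, 30°46′1.0″ W

Latitude: fractional minutes 0.06760 × 60 = 4.056″
Lon: 46.01600′ → 46′ and 0.01600 × 60 = 0.960″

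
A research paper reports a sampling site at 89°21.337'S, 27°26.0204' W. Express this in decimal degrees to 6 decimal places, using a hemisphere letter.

89.355617° S, 27.433673° W

Lat: 21.337′ = 0.355617°; total 89.3556167
Lon: 27 + 26.0204/60 = 27.4336733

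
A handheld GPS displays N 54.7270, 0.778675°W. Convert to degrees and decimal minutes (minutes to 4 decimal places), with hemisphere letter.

Latitude: 54° + 0.727000 × 60 = 54° 43.620000′
Lon: fractional part 0.778675 → 46.720500 minutes

54° 43.6200′ N, 0° 46.7205′ W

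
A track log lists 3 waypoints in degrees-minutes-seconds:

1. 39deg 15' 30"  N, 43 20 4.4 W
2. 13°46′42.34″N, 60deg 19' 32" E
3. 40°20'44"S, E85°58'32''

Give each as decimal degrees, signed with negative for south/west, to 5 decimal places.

1. 39.25833, -43.33456
2. 13.77843, 60.32556
3. -40.34556, 85.97556

Point 1:
  φ: 39° + 15/60 + 30/3600 = 39 + 0.250000 + 0.008333 = 39.258333
  N → positive
  λ: 20′ + 4.4″ = 20.07333′; 43 + 20.07333/60 = 43.334556
  hemisphere W, so the sign is −
Point 2:
  Lat: 46′ + 42.34″ = 46.70567′; 13 + 46.70567/60 = 13.778428
  N ⇒ keep positive
  λ: 60° + 19/60 + 32/3600 = 60 + 0.316667 + 0.008889 = 60.325556
  E → positive
Point 3:
  Lat: 40 + 20/60 + 44/3600 = 40.345556
  S ⇒ negate
  λ: 58′ + 32″ = 58.53333′; 85 + 58.53333/60 = 85.975556
  E ⇒ keep positive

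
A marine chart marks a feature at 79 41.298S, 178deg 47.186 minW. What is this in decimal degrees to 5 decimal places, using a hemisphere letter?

79.68830° S, 178.78643° W

φ: 41.298′ = 0.688300°; total 79.688300
Lon: 47.186′ = 0.786433°; total 178.786433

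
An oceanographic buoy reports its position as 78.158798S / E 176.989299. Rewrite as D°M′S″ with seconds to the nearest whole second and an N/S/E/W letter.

Lat: 0.158798° → 9.52788′; 0.52788 × 60 = 31.67″
Longitude: whole degrees 176; 59.35794′ → 59′ and 21.48″

78°09′32″ S, 176°59′21″ E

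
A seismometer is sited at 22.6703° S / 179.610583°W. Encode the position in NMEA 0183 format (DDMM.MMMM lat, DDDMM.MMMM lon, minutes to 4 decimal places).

2240.2180,S / 17936.6350,W

Latitude: 22° + 0.670300 × 60 = 22° 40.218000′
Longitude: fractional part 0.610583 → 36.634980 minutes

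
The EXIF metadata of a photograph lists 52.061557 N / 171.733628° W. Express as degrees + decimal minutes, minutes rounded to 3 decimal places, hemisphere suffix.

Lat: 52° + 0.061557 × 60 = 52° 3.69342′
Lon: minutes = (171.733628 − 171) × 60 = 44.01768

52° 3.693′ N, 171° 44.018′ W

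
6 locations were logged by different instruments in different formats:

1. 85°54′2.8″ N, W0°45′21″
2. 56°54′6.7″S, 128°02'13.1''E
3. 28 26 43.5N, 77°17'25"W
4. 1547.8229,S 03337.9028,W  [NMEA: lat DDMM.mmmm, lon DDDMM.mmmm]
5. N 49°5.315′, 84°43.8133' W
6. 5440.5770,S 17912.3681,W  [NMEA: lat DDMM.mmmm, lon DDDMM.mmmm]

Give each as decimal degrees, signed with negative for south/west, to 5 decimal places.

1. 85.90078, -0.75583
2. -56.90186, 128.03697
3. 28.44542, -77.29028
4. -15.79705, -33.63171
5. 49.08858, -84.73022
6. -54.67628, -179.20614

Point 1:
  Latitude: 85 + 54/60 + 2.8/3600 = 85.900778
  N → positive
  Longitude: 45′ + 21″ = 45.35000′; 0 + 45.35000/60 = 0.755833
  hemisphere W, so the sign is −
Point 2:
  φ: 54′ + 6.7″ = 54.11167′; 56 + 54.11167/60 = 56.901861
  hemisphere S, so the sign is −
  λ: 128 + 2/60 + 13.1/3600 = 128.036972
  E → positive
Point 3:
  Latitude: 28° + 26/60 + 43.5/3600 = 28 + 0.433333 + 0.012083 = 28.445417
  N → positive
  Lon: 17′ + 25″ = 17.41667′; 77 + 17.41667/60 = 77.290278
  W → negative
Point 4:
  Lat: degrees = first 2 digits = 15, minutes = 47.8229; 15 + 47.8229/60 = 15.797048
  S → negative
  Longitude: split at 3 digits → 033° and 37.9028′; 33 + 37.9028/60 = 33.631713
  hemisphere W, so the sign is −
Point 5:
  Latitude: 49 + 5.315/60 = 49.088583
  N ⇒ keep positive
  Longitude: 43.8133′ = 0.730222°; total 84.730222
  hemisphere W, so the sign is −
Point 6:
  Latitude: degrees = first 2 digits = 54, minutes = 40.577; 54 + 40.577/60 = 54.676283
  hemisphere S, so the sign is −
  λ: degrees = first 3 digits = 179, minutes = 12.3681; 179 + 12.3681/60 = 179.206135
  W → negative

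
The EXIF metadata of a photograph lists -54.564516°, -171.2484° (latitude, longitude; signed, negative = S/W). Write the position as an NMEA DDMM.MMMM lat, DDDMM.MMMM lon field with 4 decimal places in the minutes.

Latitude is negative → S; |value| = 54.564516
Latitude: fractional part 0.564516 → 33.870960 minutes
Longitude is negative → W; |value| = 171.248400
Longitude: 171° + 0.248400 × 60 = 171° 14.904000′

5433.8710,S / 17114.9040,W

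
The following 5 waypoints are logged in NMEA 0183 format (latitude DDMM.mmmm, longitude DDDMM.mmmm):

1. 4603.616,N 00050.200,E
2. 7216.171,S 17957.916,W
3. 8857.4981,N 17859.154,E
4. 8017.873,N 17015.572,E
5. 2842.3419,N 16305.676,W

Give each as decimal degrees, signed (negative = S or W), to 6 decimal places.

Point 1:
  Latitude: split at 2 digits → 46° and 3.616′; 46 + 3.616/60 = 46.0602667
  N ⇒ keep positive
  Longitude: split at 3 digits → 000° and 50.2′; 0 + 50.2/60 = 0.8366667
  E ⇒ keep positive
Point 2:
  Lat: degrees = first 2 digits = 72, minutes = 16.171; 72 + 16.171/60 = 72.2695167
  S ⇒ negate
  λ: degrees = first 3 digits = 179, minutes = 57.916; 179 + 57.916/60 = 179.9652667
  W → negative
Point 3:
  Lat: split at 2 digits → 88° and 57.4981′; 88 + 57.4981/60 = 88.9583017
  N → positive
  Lon: split at 3 digits → 178° and 59.154′; 178 + 59.154/60 = 178.9859000
  E → positive
Point 4:
  Lat: split at 2 digits → 80° and 17.873′; 80 + 17.873/60 = 80.2978833
  N → positive
  λ: split at 3 digits → 170° and 15.572′; 170 + 15.572/60 = 170.2595333
  E → positive
Point 5:
  φ: degrees = first 2 digits = 28, minutes = 42.3419; 28 + 42.3419/60 = 28.7056983
  N ⇒ keep positive
  λ: degrees = first 3 digits = 163, minutes = 5.676; 163 + 5.676/60 = 163.0946000
  W → negative

1. 46.060267, 0.836667
2. -72.269517, -179.965267
3. 88.958302, 178.985900
4. 80.297883, 170.259533
5. 28.705698, -163.094600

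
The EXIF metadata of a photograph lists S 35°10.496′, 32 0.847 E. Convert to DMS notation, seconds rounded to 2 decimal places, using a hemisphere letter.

35°10′29.76″ S, 32°00′50.82″ E

Lat: fractional minutes 0.49600 × 60 = 29.7600″
Lon: 0.84700′ → 0′ and 0.84700 × 60 = 50.8200″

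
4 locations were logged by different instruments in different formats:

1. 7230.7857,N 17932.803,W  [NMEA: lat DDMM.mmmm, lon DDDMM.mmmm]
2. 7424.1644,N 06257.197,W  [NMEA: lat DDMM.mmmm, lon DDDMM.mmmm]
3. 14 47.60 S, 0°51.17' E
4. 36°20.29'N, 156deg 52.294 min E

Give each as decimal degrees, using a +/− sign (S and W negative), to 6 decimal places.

Point 1:
  φ: degrees = first 2 digits = 72, minutes = 30.7857; 72 + 30.7857/60 = 72.5130950
  N → positive
  λ: split at 3 digits → 179° and 32.803′; 179 + 32.803/60 = 179.5467167
  W → negative
Point 2:
  Lat: degrees = first 2 digits = 74, minutes = 24.1644; 74 + 24.1644/60 = 74.4027400
  N → positive
  Longitude: degrees = first 3 digits = 62, minutes = 57.197; 62 + 57.197/60 = 62.9532833
  hemisphere W, so the sign is −
Point 3:
  Lat: 14 + 47.6/60 = 14.7933333
  S ⇒ negate
  Lon: 0 + 51.17/60 = 0.8528333
  E → positive
Point 4:
  Latitude: 36 + 20.29/60 = 36.3381667
  N ⇒ keep positive
  λ: 52.294′ = 0.871567°; total 156.8715667
  E → positive

1. 72.513095, -179.546717
2. 74.402740, -62.953283
3. -14.793333, 0.852833
4. 36.338167, 156.871567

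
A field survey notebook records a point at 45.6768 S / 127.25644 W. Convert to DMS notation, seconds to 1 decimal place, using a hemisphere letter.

45°40′36.5″ S, 127°15′23.2″ W

Lat: 0.676800 × 60 = 40.60800′ → 40′, remainder × 60 = 36.480″
Longitude: whole degrees 127; 15.38640′ → 15′ and 23.184″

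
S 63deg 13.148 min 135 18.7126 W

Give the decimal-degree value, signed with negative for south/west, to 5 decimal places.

-63.21913, -135.31188

φ: 13.148′ = 0.219133°; total 63.219133
hemisphere S, so the sign is −
Longitude: 135 + 18.7126/60 = 135.311877
hemisphere W, so the sign is −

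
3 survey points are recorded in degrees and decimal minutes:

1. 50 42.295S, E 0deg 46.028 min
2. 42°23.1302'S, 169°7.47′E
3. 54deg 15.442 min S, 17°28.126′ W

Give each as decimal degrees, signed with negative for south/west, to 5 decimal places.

Point 1:
  Lat: 50 + 42.295/60 = 50.704917
  S ⇒ negate
  Lon: 46.028′ = 0.767133°; total 0.767133
  E ⇒ keep positive
Point 2:
  Latitude: 42 + 23.1302/60 = 42.385503
  S → negative
  Longitude: 7.47′ = 0.124500°; total 169.124500
  E ⇒ keep positive
Point 3:
  φ: 15.442′ = 0.257367°; total 54.257367
  S ⇒ negate
  λ: 17 + 28.126/60 = 17.468767
  W → negative

1. -50.70492, 0.76713
2. -42.38550, 169.12450
3. -54.25737, -17.46877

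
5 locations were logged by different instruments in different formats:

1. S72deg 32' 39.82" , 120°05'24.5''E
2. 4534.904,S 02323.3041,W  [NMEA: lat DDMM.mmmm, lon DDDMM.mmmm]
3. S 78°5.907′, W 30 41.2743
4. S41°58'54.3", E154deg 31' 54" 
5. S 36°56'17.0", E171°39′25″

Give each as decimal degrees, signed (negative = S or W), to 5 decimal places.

1. -72.54439, 120.09014
2. -45.58173, -23.38840
3. -78.09845, -30.68791
4. -41.98175, 154.53167
5. -36.93806, 171.65694

Point 1:
  Latitude: 72° + 32/60 + 39.82/3600 = 72 + 0.533333 + 0.011061 = 72.544394
  S → negative
  Lon: 120 + 5/60 + 24.5/3600 = 120.090139
  E ⇒ keep positive
Point 2:
  Latitude: degrees = first 2 digits = 45, minutes = 34.904; 45 + 34.904/60 = 45.581733
  S ⇒ negate
  Longitude: degrees = first 3 digits = 23, minutes = 23.3041; 23 + 23.3041/60 = 23.388402
  W ⇒ negate
Point 3:
  Latitude: 78 + 5.907/60 = 78.098450
  S → negative
  λ: 41.2743′ = 0.687905°; total 30.687905
  W → negative
Point 4:
  Lat: 41° + 58/60 + 54.3/3600 = 41 + 0.966667 + 0.015083 = 41.981750
  S → negative
  λ: 31′ + 54″ = 31.90000′; 154 + 31.90000/60 = 154.531667
  E ⇒ keep positive
Point 5:
  Latitude: 56′ + 17″ = 56.28333′; 36 + 56.28333/60 = 36.938056
  S → negative
  Longitude: 39′ + 25″ = 39.41667′; 171 + 39.41667/60 = 171.656944
  E → positive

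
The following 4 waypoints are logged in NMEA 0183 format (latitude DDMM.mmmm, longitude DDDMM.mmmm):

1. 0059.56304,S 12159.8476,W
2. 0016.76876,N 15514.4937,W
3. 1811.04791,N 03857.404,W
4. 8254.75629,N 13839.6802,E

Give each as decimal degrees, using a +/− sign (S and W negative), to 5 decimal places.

1. -0.99272, -121.99746
2. 0.27948, -155.24156
3. 18.18413, -38.95673
4. 82.91260, 138.66134

Point 1:
  φ: degrees = first 2 digits = 0, minutes = 59.56304; 0 + 59.56304/60 = 0.992717
  S ⇒ negate
  Lon: degrees = first 3 digits = 121, minutes = 59.8476; 121 + 59.8476/60 = 121.997460
  W → negative
Point 2:
  φ: split at 2 digits → 00° and 16.76876′; 0 + 16.76876/60 = 0.279479
  N ⇒ keep positive
  Lon: degrees = first 3 digits = 155, minutes = 14.4937; 155 + 14.4937/60 = 155.241562
  W → negative
Point 3:
  φ: degrees = first 2 digits = 18, minutes = 11.04791; 18 + 11.04791/60 = 18.184132
  N → positive
  Longitude: split at 3 digits → 038° and 57.404′; 38 + 57.404/60 = 38.956733
  hemisphere W, so the sign is −
Point 4:
  Latitude: split at 2 digits → 82° and 54.75629′; 82 + 54.75629/60 = 82.912605
  N ⇒ keep positive
  Longitude: split at 3 digits → 138° and 39.6802′; 138 + 39.6802/60 = 138.661337
  E ⇒ keep positive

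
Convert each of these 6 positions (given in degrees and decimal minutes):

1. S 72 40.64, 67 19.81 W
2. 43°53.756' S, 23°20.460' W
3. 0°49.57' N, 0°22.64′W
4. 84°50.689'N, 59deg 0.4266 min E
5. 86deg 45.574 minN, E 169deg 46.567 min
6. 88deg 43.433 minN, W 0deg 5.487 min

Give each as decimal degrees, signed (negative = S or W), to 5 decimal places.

1. -72.67733, -67.33017
2. -43.89593, -23.34100
3. 0.82617, -0.37733
4. 84.84482, 59.00711
5. 86.75957, 169.77612
6. 88.72388, -0.09145

Point 1:
  Latitude: 72 + 40.64/60 = 72.677333
  S → negative
  λ: 19.81′ = 0.330167°; total 67.330167
  W → negative
Point 2:
  Lat: 53.756′ = 0.895933°; total 43.895933
  S → negative
  Lon: 23 + 20.46/60 = 23.341000
  W ⇒ negate
Point 3:
  Lat: 0 + 49.57/60 = 0.826167
  N ⇒ keep positive
  λ: 22.64′ = 0.377333°; total 0.377333
  W → negative
Point 4:
  Lat: 84 + 50.689/60 = 84.844817
  N ⇒ keep positive
  Longitude: 0.4266′ = 0.007110°; total 59.007110
  E ⇒ keep positive
Point 5:
  Lat: 86 + 45.574/60 = 86.759567
  N ⇒ keep positive
  λ: 46.567′ = 0.776117°; total 169.776117
  E → positive
Point 6:
  φ: 43.433′ = 0.723883°; total 88.723883
  N → positive
  Longitude: 5.487′ = 0.091450°; total 0.091450
  hemisphere W, so the sign is −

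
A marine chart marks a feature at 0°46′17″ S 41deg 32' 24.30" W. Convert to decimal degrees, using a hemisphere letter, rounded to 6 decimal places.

0.771389° S, 41.540083° W

Latitude: 46′ + 17″ = 46.28333′; 0 + 46.28333/60 = 0.7713889
Longitude: 41° + 32/60 + 24.3/3600 = 41 + 0.533333 + 0.006750 = 41.5400833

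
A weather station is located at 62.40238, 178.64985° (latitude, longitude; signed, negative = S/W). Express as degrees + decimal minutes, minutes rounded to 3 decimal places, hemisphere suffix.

62° 24.143′ N, 178° 38.991′ E

Latitude: 62° + 0.402380 × 60 = 62° 24.14280′
Lon: 178° + 0.649850 × 60 = 178° 38.99100′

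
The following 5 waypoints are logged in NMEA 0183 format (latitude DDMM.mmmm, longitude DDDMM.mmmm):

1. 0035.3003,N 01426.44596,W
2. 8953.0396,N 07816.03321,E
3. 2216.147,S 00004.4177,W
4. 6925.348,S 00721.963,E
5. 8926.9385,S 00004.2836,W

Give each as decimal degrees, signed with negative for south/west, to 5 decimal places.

1. 0.58834, -14.44077
2. 89.88399, 78.26722
3. -22.26912, -0.07363
4. -69.42247, 7.36605
5. -89.44898, -0.07139

Point 1:
  Latitude: split at 2 digits → 00° and 35.3003′; 0 + 35.3003/60 = 0.588338
  N → positive
  Lon: split at 3 digits → 014° and 26.44596′; 14 + 26.44596/60 = 14.440766
  W ⇒ negate
Point 2:
  Latitude: split at 2 digits → 89° and 53.0396′; 89 + 53.0396/60 = 89.883993
  N ⇒ keep positive
  Lon: degrees = first 3 digits = 78, minutes = 16.03321; 78 + 16.03321/60 = 78.267220
  E → positive
Point 3:
  Lat: degrees = first 2 digits = 22, minutes = 16.147; 22 + 16.147/60 = 22.269117
  hemisphere S, so the sign is −
  Lon: split at 3 digits → 000° and 4.4177′; 0 + 4.4177/60 = 0.073628
  hemisphere W, so the sign is −
Point 4:
  Lat: degrees = first 2 digits = 69, minutes = 25.348; 69 + 25.348/60 = 69.422467
  S → negative
  λ: degrees = first 3 digits = 7, minutes = 21.963; 7 + 21.963/60 = 7.366050
  E ⇒ keep positive
Point 5:
  φ: split at 2 digits → 89° and 26.9385′; 89 + 26.9385/60 = 89.448975
  S → negative
  Longitude: degrees = first 3 digits = 0, minutes = 4.2836; 0 + 4.2836/60 = 0.071393
  hemisphere W, so the sign is −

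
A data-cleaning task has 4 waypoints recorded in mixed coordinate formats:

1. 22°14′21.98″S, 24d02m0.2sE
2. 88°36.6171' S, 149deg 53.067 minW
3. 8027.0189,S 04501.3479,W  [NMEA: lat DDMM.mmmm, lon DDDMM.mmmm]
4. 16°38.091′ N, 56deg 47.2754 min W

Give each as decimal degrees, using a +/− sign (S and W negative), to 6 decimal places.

1. -22.239439, 24.033389
2. -88.610285, -149.884450
3. -80.450315, -45.022465
4. 16.634850, -56.787923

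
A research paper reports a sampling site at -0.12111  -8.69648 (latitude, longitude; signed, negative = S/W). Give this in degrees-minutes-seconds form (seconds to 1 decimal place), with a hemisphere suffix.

0°07′16.0″ S, 8°41′47.3″ W

Latitude is negative → S; |value| = 0.121110
Lat: 0.121110 × 60 = 7.26660′ → 7′, remainder × 60 = 15.996″
Longitude is negative → W; |value| = 8.696480
λ: whole degrees 8; 41.78880′ → 41′ and 47.328″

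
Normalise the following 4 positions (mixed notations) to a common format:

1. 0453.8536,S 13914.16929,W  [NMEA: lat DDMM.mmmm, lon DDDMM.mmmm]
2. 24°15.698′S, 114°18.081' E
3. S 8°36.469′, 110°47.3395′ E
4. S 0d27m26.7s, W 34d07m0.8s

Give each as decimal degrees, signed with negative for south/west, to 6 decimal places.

1. -4.897560, -139.236155
2. -24.261633, 114.301350
3. -8.607817, 110.788992
4. -0.457417, -34.116889

Point 1:
  φ: split at 2 digits → 04° and 53.8536′; 4 + 53.8536/60 = 4.8975600
  S → negative
  Lon: split at 3 digits → 139° and 14.16929′; 139 + 14.16929/60 = 139.2361548
  hemisphere W, so the sign is −
Point 2:
  Lat: 24 + 15.698/60 = 24.2616333
  hemisphere S, so the sign is −
  Longitude: 114 + 18.081/60 = 114.3013500
  E → positive
Point 3:
  Lat: 36.469′ = 0.607817°; total 8.6078167
  hemisphere S, so the sign is −
  Lon: 110 + 47.3395/60 = 110.7889917
  E → positive
Point 4:
  φ: 0 + 27/60 + 26.7/3600 = 0.4574167
  hemisphere S, so the sign is −
  Longitude: 34° + 7/60 + 0.8/3600 = 34 + 0.116667 + 0.000222 = 34.1168889
  W → negative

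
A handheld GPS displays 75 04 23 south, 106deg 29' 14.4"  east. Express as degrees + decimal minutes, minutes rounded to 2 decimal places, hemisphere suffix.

75° 4.38′ S, 106° 29.24′ E

Latitude: 4 + 23/60 = 4.3833′
Longitude: 29 + 14.4/60 = 29.2400′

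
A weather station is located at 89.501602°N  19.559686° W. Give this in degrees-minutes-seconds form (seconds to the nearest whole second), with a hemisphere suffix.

89°30′6″ N, 19°33′35″ W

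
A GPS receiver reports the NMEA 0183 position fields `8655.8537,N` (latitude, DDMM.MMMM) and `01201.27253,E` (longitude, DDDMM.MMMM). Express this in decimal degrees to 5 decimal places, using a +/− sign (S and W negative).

Lat: degrees = first 2 digits = 86, minutes = 55.8537; 86 + 55.8537/60 = 86.930895
N ⇒ keep positive
λ: degrees = first 3 digits = 12, minutes = 1.27253; 12 + 1.27253/60 = 12.021209
E ⇒ keep positive

86.93090, 12.02121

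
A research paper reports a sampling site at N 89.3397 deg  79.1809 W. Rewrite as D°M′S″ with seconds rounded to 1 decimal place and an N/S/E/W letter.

89°20′22.9″ N, 79°10′51.2″ W

Lat: 0.339700° → 20.38200′; 0.38200 × 60 = 22.920″
λ: whole degrees 79; 10.85400′ → 10′ and 51.240″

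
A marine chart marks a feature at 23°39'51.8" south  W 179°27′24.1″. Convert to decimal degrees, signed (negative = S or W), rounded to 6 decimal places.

Latitude: 39′ + 51.8″ = 39.86333′; 23 + 39.86333/60 = 23.6643889
S → negative
λ: 179° + 27/60 + 24.1/3600 = 179 + 0.450000 + 0.006694 = 179.4566944
W → negative

-23.664389, -179.456694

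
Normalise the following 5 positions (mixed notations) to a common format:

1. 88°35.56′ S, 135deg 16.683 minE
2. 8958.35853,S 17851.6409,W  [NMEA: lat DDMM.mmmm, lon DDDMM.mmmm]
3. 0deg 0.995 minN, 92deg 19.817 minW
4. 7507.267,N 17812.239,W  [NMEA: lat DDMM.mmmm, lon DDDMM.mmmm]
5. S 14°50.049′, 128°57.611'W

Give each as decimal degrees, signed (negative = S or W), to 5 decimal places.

1. -88.59267, 135.27805
2. -89.97264, -178.86068
3. 0.01658, -92.33028
4. 75.12112, -178.20398
5. -14.83415, -128.96018

Point 1:
  φ: 88 + 35.56/60 = 88.592667
  hemisphere S, so the sign is −
  λ: 135 + 16.683/60 = 135.278050
  E → positive
Point 2:
  φ: split at 2 digits → 89° and 58.35853′; 89 + 58.35853/60 = 89.972642
  S ⇒ negate
  Longitude: degrees = first 3 digits = 178, minutes = 51.6409; 178 + 51.6409/60 = 178.860682
  W ⇒ negate
Point 3:
  φ: 0 + 0.995/60 = 0.016583
  N ⇒ keep positive
  Longitude: 19.817′ = 0.330283°; total 92.330283
  W ⇒ negate
Point 4:
  Latitude: degrees = first 2 digits = 75, minutes = 7.267; 75 + 7.267/60 = 75.121117
  N → positive
  Longitude: split at 3 digits → 178° and 12.239′; 178 + 12.239/60 = 178.203983
  hemisphere W, so the sign is −
Point 5:
  Latitude: 50.049′ = 0.834150°; total 14.834150
  S → negative
  Lon: 57.611′ = 0.960183°; total 128.960183
  W → negative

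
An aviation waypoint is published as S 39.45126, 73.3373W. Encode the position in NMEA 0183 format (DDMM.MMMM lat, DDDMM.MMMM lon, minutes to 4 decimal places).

3927.0756,S / 07320.2380,W

φ: minutes = (39.451260 − 39) × 60 = 27.075600
λ: 73° + 0.337300 × 60 = 73° 20.238000′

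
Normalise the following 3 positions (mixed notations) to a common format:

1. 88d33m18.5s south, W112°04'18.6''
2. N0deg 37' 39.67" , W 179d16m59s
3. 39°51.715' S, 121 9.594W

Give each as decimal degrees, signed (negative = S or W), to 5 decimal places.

Point 1:
  Latitude: 88° + 33/60 + 18.5/3600 = 88 + 0.550000 + 0.005139 = 88.555139
  S → negative
  Lon: 112 + 4/60 + 18.6/3600 = 112.071833
  W ⇒ negate
Point 2:
  Lat: 37′ + 39.67″ = 37.66117′; 0 + 37.66117/60 = 0.627686
  N ⇒ keep positive
  Lon: 179 + 16/60 + 59/3600 = 179.283056
  W → negative
Point 3:
  φ: 51.715′ = 0.861917°; total 39.861917
  hemisphere S, so the sign is −
  Lon: 121 + 9.594/60 = 121.159900
  hemisphere W, so the sign is −

1. -88.55514, -112.07183
2. 0.62769, -179.28306
3. -39.86192, -121.15990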